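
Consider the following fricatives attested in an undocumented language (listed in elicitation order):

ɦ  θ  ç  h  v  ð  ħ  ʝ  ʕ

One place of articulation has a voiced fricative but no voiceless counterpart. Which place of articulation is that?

place of articulation  voiceless  voiced  
labiodental       —         v       
dental            θ         ð       
palatal           ç         ʝ       
pharyngeal        ħ         ʕ       
glottal           h         ɦ       
Every place of articulation has a voiceless member except labiodental, where /f/ would be expected.

labiodental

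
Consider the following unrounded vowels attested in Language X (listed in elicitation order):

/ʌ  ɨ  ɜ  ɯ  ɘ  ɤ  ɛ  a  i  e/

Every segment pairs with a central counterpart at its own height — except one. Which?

/a/

High: /i/ ~ /ɨ/ ~ /ɯ/
High-mid: /e/ ~ /ɘ/ ~ /ɤ/
Low-mid: /ɛ/ ~ /ɜ/ ~ /ʌ/
Low: only /a/ (front); no central partner.
So /a/ is the unpaired segment.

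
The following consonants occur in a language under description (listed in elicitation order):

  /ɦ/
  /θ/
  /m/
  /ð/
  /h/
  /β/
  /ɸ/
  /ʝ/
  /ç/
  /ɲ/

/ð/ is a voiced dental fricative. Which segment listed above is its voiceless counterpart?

/θ/

The voiceless counterpart is a voiceless dental fricative — in this inventory, /θ/.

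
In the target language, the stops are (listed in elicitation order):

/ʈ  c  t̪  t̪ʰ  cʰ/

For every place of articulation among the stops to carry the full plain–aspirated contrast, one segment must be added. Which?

/ʈʰ/

place of articulation  plain     aspirated
dental            t̪        t̪ʰ     
retroflex         ʈ         —       
palatal           c         cʰ      
The retroflex row has no aspirated member, so the gap is the aspirated retroflex stop /ʈʰ/.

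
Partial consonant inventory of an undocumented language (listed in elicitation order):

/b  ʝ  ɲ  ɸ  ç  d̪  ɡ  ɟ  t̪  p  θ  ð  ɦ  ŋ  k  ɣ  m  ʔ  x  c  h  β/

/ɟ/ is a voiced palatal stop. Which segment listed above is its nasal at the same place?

The nasal at the same place is a palatal nasal — in this inventory, /ɲ/.

/ɲ/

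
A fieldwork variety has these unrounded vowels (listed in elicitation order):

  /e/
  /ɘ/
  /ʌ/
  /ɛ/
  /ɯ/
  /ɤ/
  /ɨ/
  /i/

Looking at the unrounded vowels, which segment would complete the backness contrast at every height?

/ɜ/

Front: /i/ (high), /e/ (high-mid), /ɛ/ (low-mid).
Central: /ɨ/ (high), /ɘ/ (high-mid).
Back: /ɯ/ (high), /ɤ/ (high-mid), /ʌ/ (low-mid).
The low-mid row has no central member, so the gap is the low-mid central unrounded vowel /ɜ/.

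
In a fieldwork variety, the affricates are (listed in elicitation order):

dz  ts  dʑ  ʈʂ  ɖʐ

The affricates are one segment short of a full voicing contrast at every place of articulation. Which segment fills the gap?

place of articulation  voiceless  voiced  
alveolar          ts        dz      
retroflex         ʈʂ        ɖʐ      
alveolo-palatal   —         dʑ      
The alveolo-palatal row has no voiceless member, so the gap is the voiceless alveolo-palatal affricate /tɕ/.

/tɕ/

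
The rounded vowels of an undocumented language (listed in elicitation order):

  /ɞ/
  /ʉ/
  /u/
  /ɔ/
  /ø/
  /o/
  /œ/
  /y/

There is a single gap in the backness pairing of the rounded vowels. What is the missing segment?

/ɵ/

Front: /y/ (high), /ø/ (high-mid), /œ/ (low-mid).
Central: /ʉ/ (high), /ɞ/ (low-mid).
Back: /u/ (high), /o/ (high-mid), /ɔ/ (low-mid).
The high-mid row has no central member, so the gap is the high-mid central rounded vowel /ɵ/.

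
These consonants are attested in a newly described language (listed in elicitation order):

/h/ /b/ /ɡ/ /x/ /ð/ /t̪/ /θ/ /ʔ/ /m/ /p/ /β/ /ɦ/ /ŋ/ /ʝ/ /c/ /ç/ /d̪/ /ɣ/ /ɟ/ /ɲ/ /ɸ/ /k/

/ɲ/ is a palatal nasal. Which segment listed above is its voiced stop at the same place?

The voiced stop at the same place is a voiced palatal stop — in this inventory, /ɟ/.

/ɟ/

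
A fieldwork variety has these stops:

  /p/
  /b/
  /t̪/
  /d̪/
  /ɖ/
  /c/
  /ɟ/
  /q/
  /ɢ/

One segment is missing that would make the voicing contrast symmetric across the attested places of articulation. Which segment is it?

/ʈ/

Voiceless: /p/ (bilabial), /t̪/ (dental), /c/ (palatal), /q/ (uvular).
Voiced: /b/ (bilabial), /d̪/ (dental), /ɖ/ (retroflex), /ɟ/ (palatal), /ɢ/ (uvular).
The retroflex row has no voiceless member, so the gap is the voiceless retroflex stop /ʈ/.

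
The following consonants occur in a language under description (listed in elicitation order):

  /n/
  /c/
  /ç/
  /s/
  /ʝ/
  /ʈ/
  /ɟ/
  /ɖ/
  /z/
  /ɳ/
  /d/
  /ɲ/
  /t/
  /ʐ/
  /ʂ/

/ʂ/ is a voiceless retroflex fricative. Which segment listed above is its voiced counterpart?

/ʐ/

The voiced counterpart is a voiced retroflex fricative — in this inventory, /ʐ/.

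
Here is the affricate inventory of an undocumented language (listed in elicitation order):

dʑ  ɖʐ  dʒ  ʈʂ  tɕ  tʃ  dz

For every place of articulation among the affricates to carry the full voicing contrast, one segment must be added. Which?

/ts/

place of articulation  voiceless  voiced  
alveolar          —         dz      
postalveolar      tʃ        dʒ      
retroflex         ʈʂ        ɖʐ      
alveolo-palatal   tɕ        dʑ      
The alveolar row has no voiceless member, so the gap is the voiceless alveolar affricate /ts/.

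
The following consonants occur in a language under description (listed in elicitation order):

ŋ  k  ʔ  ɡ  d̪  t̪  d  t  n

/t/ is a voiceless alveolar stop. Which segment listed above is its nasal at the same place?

The nasal at the same place is an alveolar nasal — in this inventory, /n/.

/n/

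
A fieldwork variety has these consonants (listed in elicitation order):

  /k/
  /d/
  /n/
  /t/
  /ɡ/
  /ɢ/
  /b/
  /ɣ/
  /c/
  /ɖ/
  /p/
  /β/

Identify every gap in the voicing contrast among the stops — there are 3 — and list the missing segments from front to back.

Voiceless: /p/ (bilabial), /t/ (alveolar), /c/ (palatal), /k/ (velar).
Voiced: /b/ (bilabial), /d/ (alveolar), /ɖ/ (retroflex), /ɡ/ (velar), /ɢ/ (uvular).
Gaps, from front to back: retroflex lacks voiceless (/ʈ/); palatal lacks voiced (/ɟ/); uvular lacks voiceless (/q/).

/ʈ/, /ɟ/, /q/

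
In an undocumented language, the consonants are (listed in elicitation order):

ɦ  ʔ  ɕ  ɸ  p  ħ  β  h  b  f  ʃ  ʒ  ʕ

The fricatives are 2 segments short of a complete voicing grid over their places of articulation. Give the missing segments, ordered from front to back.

/v/, /ʑ/

Voiceless: /ɸ/ (bilabial), /f/ (labiodental), /ʃ/ (postalveolar), /ɕ/ (alveolo-palatal), /ħ/ (pharyngeal), /h/ (glottal).
Voiced: /β/ (bilabial), /ʒ/ (postalveolar), /ʕ/ (pharyngeal), /ɦ/ (glottal).
Gaps, from front to back: labiodental lacks voiced (/v/); alveolo-palatal lacks voiced (/ʑ/).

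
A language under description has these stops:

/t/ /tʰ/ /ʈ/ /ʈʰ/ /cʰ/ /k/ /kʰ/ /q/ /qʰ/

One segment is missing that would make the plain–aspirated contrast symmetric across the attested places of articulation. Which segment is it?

place of articulation  plain     aspirated
alveolar          t         tʰ      
retroflex         ʈ         ʈʰ      
palatal           —         cʰ      
velar             k         kʰ      
uvular            q         qʰ      
The palatal row has no plain member, so the gap is the plain palatal stop /c/.

/c/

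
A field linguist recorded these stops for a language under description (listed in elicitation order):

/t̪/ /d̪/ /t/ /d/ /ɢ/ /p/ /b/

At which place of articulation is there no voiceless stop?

place of articulation  voiceless  voiced  
bilabial          p         b       
dental            t̪        d̪      
alveolar          t         d       
uvular            —         ɢ       
Every place of articulation has a voiceless member except uvular, where /q/ would be expected.

uvular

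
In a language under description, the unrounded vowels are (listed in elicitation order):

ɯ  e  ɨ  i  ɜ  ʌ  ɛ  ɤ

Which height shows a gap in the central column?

high: front /i/, central /ɨ/, back /ɯ/.
high-mid: front /e/, central —, back /ɤ/.
low-mid: front /ɛ/, central /ɜ/, back /ʌ/.
Every height has a central member except high-mid, where /ɘ/ would be expected.

high-mid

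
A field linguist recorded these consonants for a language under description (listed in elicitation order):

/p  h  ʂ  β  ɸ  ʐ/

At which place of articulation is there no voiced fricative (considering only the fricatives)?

glottal

Voiceless: /ɸ/ (bilabial), /ʂ/ (retroflex), /h/ (glottal).
Voiced: /β/ (bilabial), /ʐ/ (retroflex).
Every place of articulation has a voiced member except glottal, where /ɦ/ would be expected.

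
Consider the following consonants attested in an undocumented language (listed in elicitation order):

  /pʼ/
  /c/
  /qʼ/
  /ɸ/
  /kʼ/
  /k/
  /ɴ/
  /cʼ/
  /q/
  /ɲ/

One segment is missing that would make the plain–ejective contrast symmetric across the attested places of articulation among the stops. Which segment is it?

/p/

Plain: /c/ (palatal), /k/ (velar), /q/ (uvular).
Ejective: /pʼ/ (bilabial), /cʼ/ (palatal), /kʼ/ (velar), /qʼ/ (uvular).
The bilabial row has no plain member, so the gap is the plain bilabial stop /p/.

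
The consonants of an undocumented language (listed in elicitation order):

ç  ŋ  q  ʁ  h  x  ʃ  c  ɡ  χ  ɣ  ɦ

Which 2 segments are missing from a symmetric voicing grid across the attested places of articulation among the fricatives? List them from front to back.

postalveolar: voiceless /ʃ/, voiced —.
palatal: voiceless /ç/, voiced —.
velar: voiceless /x/, voiced /ɣ/.
uvular: voiceless /χ/, voiced /ʁ/.
glottal: voiceless /h/, voiced /ɦ/.
Gaps, from front to back: postalveolar lacks voiced (/ʒ/); palatal lacks voiced (/ʝ/).

/ʒ/, /ʝ/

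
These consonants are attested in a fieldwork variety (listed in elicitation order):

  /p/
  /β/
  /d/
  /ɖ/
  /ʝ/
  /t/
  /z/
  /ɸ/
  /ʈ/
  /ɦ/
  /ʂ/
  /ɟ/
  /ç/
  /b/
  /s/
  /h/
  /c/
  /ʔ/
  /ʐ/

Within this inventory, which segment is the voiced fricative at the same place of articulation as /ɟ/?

/ʝ/

/ɟ/ is a voiced palatal stop.
The voiced fricative at the same place is a voiced palatal fricative — in this inventory, /ʝ/.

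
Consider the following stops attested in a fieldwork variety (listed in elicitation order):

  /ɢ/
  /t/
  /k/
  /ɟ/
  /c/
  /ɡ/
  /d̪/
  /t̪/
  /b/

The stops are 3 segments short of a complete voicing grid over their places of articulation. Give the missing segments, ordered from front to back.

bilabial: voiceless —, voiced /b/.
dental: voiceless /t̪/, voiced /d̪/.
alveolar: voiceless /t/, voiced —.
palatal: voiceless /c/, voiced /ɟ/.
velar: voiceless /k/, voiced /ɡ/.
uvular: voiceless —, voiced /ɢ/.
Gaps, from front to back: bilabial lacks voiceless (/p/); alveolar lacks voiced (/d/); uvular lacks voiceless (/q/).

/p/, /d/, /q/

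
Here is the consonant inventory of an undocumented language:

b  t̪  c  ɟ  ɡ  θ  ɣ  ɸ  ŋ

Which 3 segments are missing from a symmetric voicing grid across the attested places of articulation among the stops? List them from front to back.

/p/, /d̪/, /k/

bilabial: voiceless —, voiced /b/.
dental: voiceless /t̪/, voiced —.
palatal: voiceless /c/, voiced /ɟ/.
velar: voiceless —, voiced /ɡ/.
Gaps, from front to back: bilabial lacks voiceless (/p/); dental lacks voiced (/d̪/); velar lacks voiceless (/k/).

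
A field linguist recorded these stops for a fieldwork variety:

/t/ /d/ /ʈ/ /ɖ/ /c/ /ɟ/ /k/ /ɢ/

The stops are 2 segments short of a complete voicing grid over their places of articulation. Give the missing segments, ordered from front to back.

Voiceless: /t/ (alveolar), /ʈ/ (retroflex), /c/ (palatal), /k/ (velar).
Voiced: /d/ (alveolar), /ɖ/ (retroflex), /ɟ/ (palatal), /ɢ/ (uvular).
Gaps, from front to back: velar lacks voiced (/ɡ/); uvular lacks voiceless (/q/).

/ɡ/, /q/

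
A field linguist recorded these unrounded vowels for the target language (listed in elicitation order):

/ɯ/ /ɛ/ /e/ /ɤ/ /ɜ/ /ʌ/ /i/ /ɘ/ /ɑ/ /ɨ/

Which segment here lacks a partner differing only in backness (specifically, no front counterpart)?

/ɑ/

High: /i/ ~ /ɨ/ ~ /ɯ/
High-mid: /e/ ~ /ɘ/ ~ /ɤ/
Low-mid: /ɛ/ ~ /ɜ/ ~ /ʌ/
Low: only /ɑ/ (back); no front partner.
So /ɑ/ is the unpaired segment.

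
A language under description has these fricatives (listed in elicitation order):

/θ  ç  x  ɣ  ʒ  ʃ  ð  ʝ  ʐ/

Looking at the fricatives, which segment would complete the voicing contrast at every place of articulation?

/ʂ/

Voiceless: /θ/ (dental), /ʃ/ (postalveolar), /ç/ (palatal), /x/ (velar).
Voiced: /ð/ (dental), /ʒ/ (postalveolar), /ʐ/ (retroflex), /ʝ/ (palatal), /ɣ/ (velar).
The retroflex row has no voiceless member, so the gap is the voiceless retroflex fricative /ʂ/.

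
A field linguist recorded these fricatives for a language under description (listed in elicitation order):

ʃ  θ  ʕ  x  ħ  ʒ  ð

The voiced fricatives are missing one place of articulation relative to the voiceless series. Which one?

Voiceless: /θ/ (dental), /ʃ/ (postalveolar), /x/ (velar), /ħ/ (pharyngeal).
Voiced: /ð/ (dental), /ʒ/ (postalveolar), /ʕ/ (pharyngeal).
Every place of articulation has a voiced member except velar, where /ɣ/ would be expected.

velar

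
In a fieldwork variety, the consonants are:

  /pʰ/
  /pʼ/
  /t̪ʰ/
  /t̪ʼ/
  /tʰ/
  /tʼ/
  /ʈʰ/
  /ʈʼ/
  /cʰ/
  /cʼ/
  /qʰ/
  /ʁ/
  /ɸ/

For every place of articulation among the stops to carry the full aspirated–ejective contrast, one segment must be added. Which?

bilabial: aspirated /pʰ/, ejective /pʼ/.
dental: aspirated /t̪ʰ/, ejective /t̪ʼ/.
alveolar: aspirated /tʰ/, ejective /tʼ/.
retroflex: aspirated /ʈʰ/, ejective /ʈʼ/.
palatal: aspirated /cʰ/, ejective /cʼ/.
uvular: aspirated /qʰ/, ejective —.
The uvular row has no ejective member, so the gap is the ejective uvular stop /qʼ/.

/qʼ/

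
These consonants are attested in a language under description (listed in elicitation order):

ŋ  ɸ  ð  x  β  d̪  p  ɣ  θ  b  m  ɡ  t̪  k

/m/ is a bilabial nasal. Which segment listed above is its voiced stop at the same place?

The voiced stop at the same place is a voiced bilabial stop — in this inventory, /b/.

/b/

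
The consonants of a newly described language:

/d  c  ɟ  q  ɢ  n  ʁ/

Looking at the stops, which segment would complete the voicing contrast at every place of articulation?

/t/

alveolar: voiceless —, voiced /d/.
palatal: voiceless /c/, voiced /ɟ/.
uvular: voiceless /q/, voiced /ɢ/.
The alveolar row has no voiceless member, so the gap is the voiceless alveolar stop /t/.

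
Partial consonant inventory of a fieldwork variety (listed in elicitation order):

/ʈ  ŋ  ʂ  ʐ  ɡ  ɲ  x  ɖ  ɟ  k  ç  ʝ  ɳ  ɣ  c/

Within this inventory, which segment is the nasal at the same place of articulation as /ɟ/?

/ɲ/

/ɟ/ is a voiced palatal stop.
The nasal at the same place is a palatal nasal — in this inventory, /ɲ/.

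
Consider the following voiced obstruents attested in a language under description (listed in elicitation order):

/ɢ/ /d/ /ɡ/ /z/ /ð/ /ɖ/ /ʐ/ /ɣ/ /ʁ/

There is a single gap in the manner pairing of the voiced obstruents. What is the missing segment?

dental: stop —, fricative /ð/.
alveolar: stop /d/, fricative /z/.
retroflex: stop /ɖ/, fricative /ʐ/.
velar: stop /ɡ/, fricative /ɣ/.
uvular: stop /ɢ/, fricative /ʁ/.
The dental row has no stop member, so the gap is the dental stop /d̪/.

/d̪/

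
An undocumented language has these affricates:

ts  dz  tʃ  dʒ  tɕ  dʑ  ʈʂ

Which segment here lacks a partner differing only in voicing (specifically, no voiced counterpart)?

Alveolar: /ts/ ~ /dz/
Postalveolar: /tʃ/ ~ /dʒ/
Alveolo-palatal: /tɕ/ ~ /dʑ/
Retroflex: only /ʈʂ/ (voiceless); no voiced partner.
So /ʈʂ/ is the unpaired segment.

/ʈʂ/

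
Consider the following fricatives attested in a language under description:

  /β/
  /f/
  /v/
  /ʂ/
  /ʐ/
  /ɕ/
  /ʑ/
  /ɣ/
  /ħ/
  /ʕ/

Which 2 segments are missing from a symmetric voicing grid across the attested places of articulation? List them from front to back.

place of articulation  voiceless  voiced  
bilabial          —         β       
labiodental       f         v       
retroflex         ʂ         ʐ       
alveolo-palatal   ɕ         ʑ       
velar             —         ɣ       
pharyngeal        ħ         ʕ       
Gaps, from front to back: bilabial lacks voiceless (/ɸ/); velar lacks voiceless (/x/).

/ɸ/, /x/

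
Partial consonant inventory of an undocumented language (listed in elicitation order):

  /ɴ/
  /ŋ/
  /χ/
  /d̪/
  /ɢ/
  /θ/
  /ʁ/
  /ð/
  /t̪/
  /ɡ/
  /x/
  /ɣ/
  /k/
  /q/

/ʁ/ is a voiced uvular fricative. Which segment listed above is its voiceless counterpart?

The voiceless counterpart is a voiceless uvular fricative — in this inventory, /χ/.

/χ/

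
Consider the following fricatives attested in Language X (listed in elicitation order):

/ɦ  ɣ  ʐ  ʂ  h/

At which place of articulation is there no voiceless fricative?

velar

place of articulation  voiceless  voiced  
retroflex         ʂ         ʐ       
velar             —         ɣ       
glottal           h         ɦ       
Every place of articulation has a voiceless member except velar, where /x/ would be expected.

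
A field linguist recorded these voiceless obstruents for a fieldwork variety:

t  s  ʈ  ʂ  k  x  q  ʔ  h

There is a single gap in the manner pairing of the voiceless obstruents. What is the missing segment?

alveolar: stop /t/, fricative /s/.
retroflex: stop /ʈ/, fricative /ʂ/.
velar: stop /k/, fricative /x/.
uvular: stop /q/, fricative —.
glottal: stop /ʔ/, fricative /h/.
The uvular row has no fricative member, so the gap is the uvular fricative /χ/.

/χ/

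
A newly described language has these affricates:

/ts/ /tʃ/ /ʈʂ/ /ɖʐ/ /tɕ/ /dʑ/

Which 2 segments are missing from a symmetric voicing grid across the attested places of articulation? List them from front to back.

/dz/, /dʒ/

place of articulation  voiceless  voiced  
alveolar          ts        —       
postalveolar      tʃ        —       
retroflex         ʈʂ        ɖʐ      
alveolo-palatal   tɕ        dʑ      
Gaps, from front to back: alveolar lacks voiced (/dz/); postalveolar lacks voiced (/dʒ/).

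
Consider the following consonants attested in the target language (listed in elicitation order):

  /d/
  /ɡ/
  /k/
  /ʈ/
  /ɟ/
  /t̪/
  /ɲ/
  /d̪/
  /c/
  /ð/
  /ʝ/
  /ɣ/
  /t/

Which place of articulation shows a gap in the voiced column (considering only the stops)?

dental: voiceless /t̪/, voiced /d̪/.
alveolar: voiceless /t/, voiced /d/.
retroflex: voiceless /ʈ/, voiced —.
palatal: voiceless /c/, voiced /ɟ/.
velar: voiceless /k/, voiced /ɡ/.
Every place of articulation has a voiced member except retroflex, where /ɖ/ would be expected.

retroflex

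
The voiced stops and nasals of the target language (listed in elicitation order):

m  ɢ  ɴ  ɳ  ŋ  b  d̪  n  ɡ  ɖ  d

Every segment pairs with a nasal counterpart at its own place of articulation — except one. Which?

Bilabial: /b/ ~ /m/
Alveolar: /d/ ~ /n/
Retroflex: /ɖ/ ~ /ɳ/
Velar: /ɡ/ ~ /ŋ/
Uvular: /ɢ/ ~ /ɴ/
Dental: only /d̪/ (oral stop); no nasal partner.
So /d̪/ is the unpaired segment.

/d̪/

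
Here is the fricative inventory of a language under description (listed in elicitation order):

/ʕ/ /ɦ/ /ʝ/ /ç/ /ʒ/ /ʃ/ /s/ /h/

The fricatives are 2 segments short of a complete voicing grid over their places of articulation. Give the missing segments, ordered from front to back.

alveolar: voiceless /s/, voiced —.
postalveolar: voiceless /ʃ/, voiced /ʒ/.
palatal: voiceless /ç/, voiced /ʝ/.
pharyngeal: voiceless —, voiced /ʕ/.
glottal: voiceless /h/, voiced /ɦ/.
Gaps, from front to back: alveolar lacks voiced (/z/); pharyngeal lacks voiceless (/ħ/).

/z/, /ħ/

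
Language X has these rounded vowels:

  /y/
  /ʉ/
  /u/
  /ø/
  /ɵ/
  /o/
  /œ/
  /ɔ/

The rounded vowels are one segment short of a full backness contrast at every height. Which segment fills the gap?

/ɞ/

Front: /y/ (high), /ø/ (high-mid), /œ/ (low-mid).
Central: /ʉ/ (high), /ɵ/ (high-mid).
Back: /u/ (high), /o/ (high-mid), /ɔ/ (low-mid).
The low-mid row has no central member, so the gap is the low-mid central rounded vowel /ɞ/.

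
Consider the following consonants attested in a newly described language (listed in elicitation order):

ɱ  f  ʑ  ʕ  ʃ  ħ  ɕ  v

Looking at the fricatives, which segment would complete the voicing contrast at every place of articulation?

/ʒ/

Voiceless: /f/ (labiodental), /ʃ/ (postalveolar), /ɕ/ (alveolo-palatal), /ħ/ (pharyngeal).
Voiced: /v/ (labiodental), /ʑ/ (alveolo-palatal), /ʕ/ (pharyngeal).
The postalveolar row has no voiced member, so the gap is the voiced postalveolar fricative /ʒ/.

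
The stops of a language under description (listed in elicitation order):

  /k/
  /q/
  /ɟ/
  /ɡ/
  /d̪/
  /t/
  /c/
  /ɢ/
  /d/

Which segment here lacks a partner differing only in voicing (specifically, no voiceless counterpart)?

/d̪/

Alveolar: /t/ ~ /d/
Palatal: /c/ ~ /ɟ/
Velar: /k/ ~ /ɡ/
Uvular: /q/ ~ /ɢ/
Dental: only /d̪/ (voiced); no voiceless partner.
So /d̪/ is the unpaired segment.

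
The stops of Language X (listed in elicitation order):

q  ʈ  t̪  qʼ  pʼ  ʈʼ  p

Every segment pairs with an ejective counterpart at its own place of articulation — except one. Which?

/t̪/

Bilabial: /p/ ~ /pʼ/
Retroflex: /ʈ/ ~ /ʈʼ/
Uvular: /q/ ~ /qʼ/
Dental: only /t̪/ (plain); no ejective partner.
So /t̪/ is the unpaired segment.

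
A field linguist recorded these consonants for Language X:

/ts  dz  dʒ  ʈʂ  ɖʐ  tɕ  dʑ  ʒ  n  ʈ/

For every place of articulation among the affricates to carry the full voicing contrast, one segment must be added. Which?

/tʃ/

place of articulation  voiceless  voiced  
alveolar          ts        dz      
postalveolar      —         dʒ      
retroflex         ʈʂ        ɖʐ      
alveolo-palatal   tɕ        dʑ      
The postalveolar row has no voiceless member, so the gap is the voiceless postalveolar affricate /tʃ/.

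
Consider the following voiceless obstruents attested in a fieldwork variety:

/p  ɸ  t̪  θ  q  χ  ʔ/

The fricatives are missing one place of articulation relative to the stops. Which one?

glottal

bilabial: stop /p/, fricative /ɸ/.
dental: stop /t̪/, fricative /θ/.
uvular: stop /q/, fricative /χ/.
glottal: stop /ʔ/, fricative —.
Every place of articulation has a fricative member except glottal, where /h/ would be expected.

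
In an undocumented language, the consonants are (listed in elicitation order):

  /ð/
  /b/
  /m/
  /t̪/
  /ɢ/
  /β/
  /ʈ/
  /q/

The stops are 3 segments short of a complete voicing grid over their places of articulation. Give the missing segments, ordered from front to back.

/p/, /d̪/, /ɖ/

bilabial: voiceless —, voiced /b/.
dental: voiceless /t̪/, voiced —.
retroflex: voiceless /ʈ/, voiced —.
uvular: voiceless /q/, voiced /ɢ/.
Gaps, from front to back: bilabial lacks voiceless (/p/); dental lacks voiced (/d̪/); retroflex lacks voiced (/ɖ/).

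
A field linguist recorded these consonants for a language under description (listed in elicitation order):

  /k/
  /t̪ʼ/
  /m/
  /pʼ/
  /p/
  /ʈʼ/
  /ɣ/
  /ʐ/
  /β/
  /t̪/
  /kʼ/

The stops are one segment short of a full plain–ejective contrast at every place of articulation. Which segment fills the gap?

bilabial: plain /p/, ejective /pʼ/.
dental: plain /t̪/, ejective /t̪ʼ/.
retroflex: plain —, ejective /ʈʼ/.
velar: plain /k/, ejective /kʼ/.
The retroflex row has no plain member, so the gap is the plain retroflex stop /ʈ/.

/ʈ/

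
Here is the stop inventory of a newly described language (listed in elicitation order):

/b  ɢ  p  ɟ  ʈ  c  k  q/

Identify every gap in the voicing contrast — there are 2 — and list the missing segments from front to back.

/ɖ/, /ɡ/

Voiceless: /p/ (bilabial), /ʈ/ (retroflex), /c/ (palatal), /k/ (velar), /q/ (uvular).
Voiced: /b/ (bilabial), /ɟ/ (palatal), /ɢ/ (uvular).
Gaps, from front to back: retroflex lacks voiced (/ɖ/); velar lacks voiced (/ɡ/).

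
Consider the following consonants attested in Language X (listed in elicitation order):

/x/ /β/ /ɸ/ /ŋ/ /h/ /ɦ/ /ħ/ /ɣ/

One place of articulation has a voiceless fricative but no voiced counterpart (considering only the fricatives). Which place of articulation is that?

place of articulation  voiceless  voiced  
bilabial          ɸ         β       
velar             x         ɣ       
pharyngeal        ħ         —       
glottal           h         ɦ       
Every place of articulation has a voiced member except pharyngeal, where /ʕ/ would be expected.

pharyngeal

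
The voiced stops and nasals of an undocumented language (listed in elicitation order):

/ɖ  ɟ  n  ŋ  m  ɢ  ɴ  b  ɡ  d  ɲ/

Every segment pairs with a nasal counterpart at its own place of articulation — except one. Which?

Bilabial: /b/ ~ /m/
Alveolar: /d/ ~ /n/
Palatal: /ɟ/ ~ /ɲ/
Velar: /ɡ/ ~ /ŋ/
Uvular: /ɢ/ ~ /ɴ/
Retroflex: only /ɖ/ (oral stop); no nasal partner.
So /ɖ/ is the unpaired segment.

/ɖ/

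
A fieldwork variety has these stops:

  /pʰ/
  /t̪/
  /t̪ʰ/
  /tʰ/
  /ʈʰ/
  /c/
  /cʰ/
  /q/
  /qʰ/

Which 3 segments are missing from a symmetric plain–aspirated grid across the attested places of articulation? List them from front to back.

place of articulation  plain     aspirated
bilabial          —         pʰ      
dental            t̪        t̪ʰ     
alveolar          —         tʰ      
retroflex         —         ʈʰ      
palatal           c         cʰ      
uvular            q         qʰ      
Gaps, from front to back: bilabial lacks plain (/p/); alveolar lacks plain (/t/); retroflex lacks plain (/ʈ/).

/p/, /t/, /ʈ/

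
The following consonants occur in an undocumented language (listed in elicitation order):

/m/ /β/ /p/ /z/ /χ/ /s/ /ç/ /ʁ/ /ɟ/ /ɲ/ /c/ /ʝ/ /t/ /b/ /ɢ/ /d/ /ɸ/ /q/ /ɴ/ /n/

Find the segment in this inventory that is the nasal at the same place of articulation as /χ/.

/ɴ/

/χ/ is a voiceless uvular fricative.
The nasal at the same place is an uvular nasal — in this inventory, /ɴ/.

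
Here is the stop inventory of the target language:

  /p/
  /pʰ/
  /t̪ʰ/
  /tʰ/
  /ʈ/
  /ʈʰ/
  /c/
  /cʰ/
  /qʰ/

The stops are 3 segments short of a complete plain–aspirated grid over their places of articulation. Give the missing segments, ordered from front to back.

/t̪/, /t/, /q/

place of articulation  plain     aspirated
bilabial          p         pʰ      
dental            —         t̪ʰ     
alveolar          —         tʰ      
retroflex         ʈ         ʈʰ      
palatal           c         cʰ      
uvular            —         qʰ      
Gaps, from front to back: dental lacks plain (/t̪/); alveolar lacks plain (/t/); uvular lacks plain (/q/).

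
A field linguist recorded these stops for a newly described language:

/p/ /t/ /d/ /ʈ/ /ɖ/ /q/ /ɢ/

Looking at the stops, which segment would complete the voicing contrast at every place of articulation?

Voiceless: /p/ (bilabial), /t/ (alveolar), /ʈ/ (retroflex), /q/ (uvular).
Voiced: /d/ (alveolar), /ɖ/ (retroflex), /ɢ/ (uvular).
The bilabial row has no voiced member, so the gap is the voiced bilabial stop /b/.

/b/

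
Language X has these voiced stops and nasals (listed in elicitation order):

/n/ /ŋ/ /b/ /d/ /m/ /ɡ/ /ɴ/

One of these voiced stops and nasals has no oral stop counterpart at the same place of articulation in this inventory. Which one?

Bilabial: /b/ ~ /m/
Alveolar: /d/ ~ /n/
Velar: /ɡ/ ~ /ŋ/
Uvular: only /ɴ/ (nasal); no oral stop partner.
So /ɴ/ is the unpaired segment.

/ɴ/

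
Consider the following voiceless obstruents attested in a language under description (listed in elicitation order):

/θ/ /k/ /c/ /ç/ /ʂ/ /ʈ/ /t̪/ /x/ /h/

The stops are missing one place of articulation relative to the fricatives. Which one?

glottal

place of articulation  stop      fricative
dental            t̪        θ       
retroflex         ʈ         ʂ       
palatal           c         ç       
velar             k         x       
glottal           —         h       
Every place of articulation has a stop member except glottal, where /ʔ/ would be expected.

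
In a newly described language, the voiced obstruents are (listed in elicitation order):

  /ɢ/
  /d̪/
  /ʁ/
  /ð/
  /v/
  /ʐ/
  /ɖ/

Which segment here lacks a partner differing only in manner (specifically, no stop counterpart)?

Dental: /d̪/ ~ /ð/
Retroflex: /ɖ/ ~ /ʐ/
Uvular: /ɢ/ ~ /ʁ/
Labiodental: only /v/ (fricative); no stop partner.
So /v/ is the unpaired segment.

/v/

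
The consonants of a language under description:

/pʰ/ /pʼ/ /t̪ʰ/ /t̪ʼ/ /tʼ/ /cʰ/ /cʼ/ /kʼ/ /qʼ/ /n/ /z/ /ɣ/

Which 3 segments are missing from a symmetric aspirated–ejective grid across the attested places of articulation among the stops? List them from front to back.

/tʰ/, /kʰ/, /qʰ/

Aspirated: /pʰ/ (bilabial), /t̪ʰ/ (dental), /cʰ/ (palatal).
Ejective: /pʼ/ (bilabial), /t̪ʼ/ (dental), /tʼ/ (alveolar), /cʼ/ (palatal), /kʼ/ (velar), /qʼ/ (uvular).
Gaps, from front to back: alveolar lacks aspirated (/tʰ/); velar lacks aspirated (/kʰ/); uvular lacks aspirated (/qʰ/).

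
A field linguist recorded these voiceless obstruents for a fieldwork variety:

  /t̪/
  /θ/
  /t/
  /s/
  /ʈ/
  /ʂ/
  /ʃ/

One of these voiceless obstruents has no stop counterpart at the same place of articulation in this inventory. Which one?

Dental: /t̪/ ~ /θ/
Alveolar: /t/ ~ /s/
Retroflex: /ʈ/ ~ /ʂ/
Postalveolar: only /ʃ/ (fricative); no stop partner.
So /ʃ/ is the unpaired segment.

/ʃ/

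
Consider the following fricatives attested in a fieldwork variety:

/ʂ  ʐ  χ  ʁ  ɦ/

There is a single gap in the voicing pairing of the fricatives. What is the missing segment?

Voiceless: /ʂ/ (retroflex), /χ/ (uvular).
Voiced: /ʐ/ (retroflex), /ʁ/ (uvular), /ɦ/ (glottal).
The glottal row has no voiceless member, so the gap is the voiceless glottal fricative /h/.

/h/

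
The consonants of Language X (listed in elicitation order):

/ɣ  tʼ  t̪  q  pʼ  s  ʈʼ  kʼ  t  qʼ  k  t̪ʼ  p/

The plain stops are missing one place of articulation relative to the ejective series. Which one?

bilabial: plain /p/, ejective /pʼ/.
dental: plain /t̪/, ejective /t̪ʼ/.
alveolar: plain /t/, ejective /tʼ/.
retroflex: plain —, ejective /ʈʼ/.
velar: plain /k/, ejective /kʼ/.
uvular: plain /q/, ejective /qʼ/.
Every place of articulation has a plain member except retroflex, where /ʈ/ would be expected.

retroflex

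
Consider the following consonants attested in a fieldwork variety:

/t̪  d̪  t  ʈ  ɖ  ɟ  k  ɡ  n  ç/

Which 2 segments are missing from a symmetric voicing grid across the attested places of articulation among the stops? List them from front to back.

/d/, /c/

Voiceless: /t̪/ (dental), /t/ (alveolar), /ʈ/ (retroflex), /k/ (velar).
Voiced: /d̪/ (dental), /ɖ/ (retroflex), /ɟ/ (palatal), /ɡ/ (velar).
Gaps, from front to back: alveolar lacks voiced (/d/); palatal lacks voiceless (/c/).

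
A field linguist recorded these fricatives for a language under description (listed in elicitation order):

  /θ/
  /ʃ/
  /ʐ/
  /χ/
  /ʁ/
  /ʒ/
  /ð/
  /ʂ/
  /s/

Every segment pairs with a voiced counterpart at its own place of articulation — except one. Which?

Dental: /θ/ ~ /ð/
Postalveolar: /ʃ/ ~ /ʒ/
Retroflex: /ʂ/ ~ /ʐ/
Uvular: /χ/ ~ /ʁ/
Alveolar: only /s/ (voiceless); no voiced partner.
So /s/ is the unpaired segment.

/s/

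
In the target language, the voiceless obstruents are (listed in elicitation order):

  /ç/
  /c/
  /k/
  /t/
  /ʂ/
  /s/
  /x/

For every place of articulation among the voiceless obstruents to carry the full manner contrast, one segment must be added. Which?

/ʈ/

place of articulation  stop      fricative
alveolar          t         s       
retroflex         —         ʂ       
palatal           c         ç       
velar             k         x       
The retroflex row has no stop member, so the gap is the retroflex stop /ʈ/.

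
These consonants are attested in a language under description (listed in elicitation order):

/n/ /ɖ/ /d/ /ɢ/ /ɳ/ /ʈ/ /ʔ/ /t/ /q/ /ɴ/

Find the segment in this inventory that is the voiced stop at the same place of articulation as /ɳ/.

/ɖ/

/ɳ/ is a retroflex nasal.
The voiced stop at the same place is a voiced retroflex stop — in this inventory, /ɖ/.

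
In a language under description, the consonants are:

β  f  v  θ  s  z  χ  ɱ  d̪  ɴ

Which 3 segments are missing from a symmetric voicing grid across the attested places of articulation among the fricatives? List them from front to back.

/ɸ/, /ð/, /ʁ/

place of articulation  voiceless  voiced  
bilabial          —         β       
labiodental       f         v       
dental            θ         —       
alveolar          s         z       
uvular            χ         —       
Gaps, from front to back: bilabial lacks voiceless (/ɸ/); dental lacks voiced (/ð/); uvular lacks voiced (/ʁ/).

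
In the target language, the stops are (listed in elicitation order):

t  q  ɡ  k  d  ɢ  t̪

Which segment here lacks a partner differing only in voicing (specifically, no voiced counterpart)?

Alveolar: /t/ ~ /d/
Velar: /k/ ~ /ɡ/
Uvular: /q/ ~ /ɢ/
Dental: only /t̪/ (voiceless); no voiced partner.
So /t̪/ is the unpaired segment.

/t̪/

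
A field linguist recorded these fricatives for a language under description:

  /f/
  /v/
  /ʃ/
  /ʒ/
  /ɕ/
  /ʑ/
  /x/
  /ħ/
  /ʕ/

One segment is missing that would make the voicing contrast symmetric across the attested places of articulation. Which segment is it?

/ɣ/

place of articulation  voiceless  voiced  
labiodental       f         v       
postalveolar      ʃ         ʒ       
alveolo-palatal   ɕ         ʑ       
velar             x         —       
pharyngeal        ħ         ʕ       
The velar row has no voiced member, so the gap is the voiced velar fricative /ɣ/.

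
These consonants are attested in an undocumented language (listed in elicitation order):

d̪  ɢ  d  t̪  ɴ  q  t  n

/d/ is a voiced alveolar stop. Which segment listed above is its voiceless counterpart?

The voiceless counterpart is a voiceless alveolar stop — in this inventory, /t/.

/t/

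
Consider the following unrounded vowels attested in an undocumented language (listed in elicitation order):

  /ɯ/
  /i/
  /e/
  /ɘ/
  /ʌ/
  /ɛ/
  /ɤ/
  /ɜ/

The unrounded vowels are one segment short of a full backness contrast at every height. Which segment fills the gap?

/ɨ/

height            front     central   back    
high              i         —         ɯ       
high-mid          e         ɘ         ɤ       
low-mid           ɛ         ɜ         ʌ       
The high row has no central member, so the gap is the high central unrounded vowel /ɨ/.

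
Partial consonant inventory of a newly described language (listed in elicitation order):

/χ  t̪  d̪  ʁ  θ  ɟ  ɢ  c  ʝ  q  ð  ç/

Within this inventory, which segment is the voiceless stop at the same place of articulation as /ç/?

/ç/ is a voiceless palatal fricative.
The voiceless stop at the same place is a voiceless palatal stop — in this inventory, /c/.

/c/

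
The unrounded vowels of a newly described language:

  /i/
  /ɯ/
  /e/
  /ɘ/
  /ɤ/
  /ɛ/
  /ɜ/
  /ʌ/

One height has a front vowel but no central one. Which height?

high

Front: /i/ (high), /e/ (high-mid), /ɛ/ (low-mid).
Central: /ɘ/ (high-mid), /ɜ/ (low-mid).
Back: /ɯ/ (high), /ɤ/ (high-mid), /ʌ/ (low-mid).
Every height has a central member except high, where /ɨ/ would be expected.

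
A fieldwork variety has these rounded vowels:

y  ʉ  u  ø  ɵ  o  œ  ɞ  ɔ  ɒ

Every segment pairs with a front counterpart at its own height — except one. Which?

/ɒ/

High: /y/ ~ /ʉ/ ~ /u/
High-mid: /ø/ ~ /ɵ/ ~ /o/
Low-mid: /œ/ ~ /ɞ/ ~ /ɔ/
Low: only /ɒ/ (back); no front partner.
So /ɒ/ is the unpaired segment.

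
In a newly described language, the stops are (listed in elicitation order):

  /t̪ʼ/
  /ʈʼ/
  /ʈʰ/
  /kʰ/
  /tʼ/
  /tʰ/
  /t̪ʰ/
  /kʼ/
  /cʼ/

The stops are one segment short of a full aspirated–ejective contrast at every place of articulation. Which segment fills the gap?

place of articulation  aspirated  ejective
dental            t̪ʰ       t̪ʼ     
alveolar          tʰ        tʼ      
retroflex         ʈʰ        ʈʼ      
palatal           —         cʼ      
velar             kʰ        kʼ      
The palatal row has no aspirated member, so the gap is the aspirated palatal stop /cʰ/.

/cʰ/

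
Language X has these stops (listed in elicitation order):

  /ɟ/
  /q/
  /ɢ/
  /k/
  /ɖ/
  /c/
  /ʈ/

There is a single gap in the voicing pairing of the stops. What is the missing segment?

Voiceless: /ʈ/ (retroflex), /c/ (palatal), /k/ (velar), /q/ (uvular).
Voiced: /ɖ/ (retroflex), /ɟ/ (palatal), /ɢ/ (uvular).
The velar row has no voiced member, so the gap is the voiced velar stop /ɡ/.

/ɡ/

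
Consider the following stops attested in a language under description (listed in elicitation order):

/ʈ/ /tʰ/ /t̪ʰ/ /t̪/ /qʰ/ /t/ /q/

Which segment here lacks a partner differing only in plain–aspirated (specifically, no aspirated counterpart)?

Dental: /t̪/ ~ /t̪ʰ/
Alveolar: /t/ ~ /tʰ/
Uvular: /q/ ~ /qʰ/
Retroflex: only /ʈ/ (plain); no aspirated partner.
So /ʈ/ is the unpaired segment.

/ʈ/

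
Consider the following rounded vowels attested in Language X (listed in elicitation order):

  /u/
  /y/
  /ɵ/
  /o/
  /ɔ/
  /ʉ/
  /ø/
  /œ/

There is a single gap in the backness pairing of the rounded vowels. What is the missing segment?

/ɞ/

height            front     central   back    
high              y         ʉ         u       
high-mid          ø         ɵ         o       
low-mid           œ         —         ɔ       
The low-mid row has no central member, so the gap is the low-mid central rounded vowel /ɞ/.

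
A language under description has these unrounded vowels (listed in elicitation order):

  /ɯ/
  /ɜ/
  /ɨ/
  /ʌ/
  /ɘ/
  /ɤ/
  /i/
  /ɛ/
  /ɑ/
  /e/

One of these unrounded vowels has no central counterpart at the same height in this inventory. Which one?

/ɑ/

High: /i/ ~ /ɨ/ ~ /ɯ/
High-mid: /e/ ~ /ɘ/ ~ /ɤ/
Low-mid: /ɛ/ ~ /ɜ/ ~ /ʌ/
Low: only /ɑ/ (back); no central partner.
So /ɑ/ is the unpaired segment.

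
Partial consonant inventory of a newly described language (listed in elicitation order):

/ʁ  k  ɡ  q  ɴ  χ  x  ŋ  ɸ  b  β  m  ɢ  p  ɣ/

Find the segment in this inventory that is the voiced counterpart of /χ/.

/χ/ is a voiceless uvular fricative.
The voiced counterpart is a voiced uvular fricative — in this inventory, /ʁ/.

/ʁ/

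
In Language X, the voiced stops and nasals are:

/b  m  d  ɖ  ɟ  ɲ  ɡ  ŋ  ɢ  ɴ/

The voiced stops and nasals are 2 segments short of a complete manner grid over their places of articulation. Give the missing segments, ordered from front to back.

bilabial: oral stop /b/, nasal /m/.
alveolar: oral stop /d/, nasal —.
retroflex: oral stop /ɖ/, nasal —.
palatal: oral stop /ɟ/, nasal /ɲ/.
velar: oral stop /ɡ/, nasal /ŋ/.
uvular: oral stop /ɢ/, nasal /ɴ/.
Gaps, from front to back: alveolar lacks nasal (/n/); retroflex lacks nasal (/ɳ/).

/n/, /ɳ/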